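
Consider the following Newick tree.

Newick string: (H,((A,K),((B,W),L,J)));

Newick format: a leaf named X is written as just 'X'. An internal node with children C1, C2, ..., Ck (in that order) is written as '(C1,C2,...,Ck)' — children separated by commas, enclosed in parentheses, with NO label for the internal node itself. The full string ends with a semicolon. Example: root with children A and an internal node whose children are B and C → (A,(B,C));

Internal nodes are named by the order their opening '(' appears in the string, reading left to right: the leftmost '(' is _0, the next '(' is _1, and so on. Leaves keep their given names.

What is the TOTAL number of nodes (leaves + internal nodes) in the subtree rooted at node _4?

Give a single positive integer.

Answer: 3

Derivation:
Newick: (H,((A,K),((B,W),L,J)));
Locate _4: it is the '(' at position 11 (the 5th '(' reading left to right).
Query: subtree rooted at _4
_4: subtree_size = 1 + 2
  B: subtree_size = 1 + 0
  W: subtree_size = 1 + 0
Total subtree size of _4: 3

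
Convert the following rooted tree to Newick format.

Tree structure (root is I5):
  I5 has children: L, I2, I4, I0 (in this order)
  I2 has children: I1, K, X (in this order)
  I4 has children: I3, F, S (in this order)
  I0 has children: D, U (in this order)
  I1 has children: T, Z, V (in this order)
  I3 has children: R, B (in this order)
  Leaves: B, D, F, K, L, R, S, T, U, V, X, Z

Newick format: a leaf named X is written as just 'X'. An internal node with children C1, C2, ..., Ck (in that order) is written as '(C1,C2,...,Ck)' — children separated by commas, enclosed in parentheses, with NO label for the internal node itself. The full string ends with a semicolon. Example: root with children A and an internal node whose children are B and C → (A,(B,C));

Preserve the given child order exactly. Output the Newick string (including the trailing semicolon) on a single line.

Answer: (L,((T,Z,V),K,X),((R,B),F,S),(D,U));

Derivation:
internal I5 with children ['L', 'I2', 'I4', 'I0']
  leaf 'L' → 'L'
  internal I2 with children ['I1', 'K', 'X']
    internal I1 with children ['T', 'Z', 'V']
      leaf 'T' → 'T'
      leaf 'Z' → 'Z'
      leaf 'V' → 'V'
    → '(T,Z,V)'
    leaf 'K' → 'K'
    leaf 'X' → 'X'
  → '((T,Z,V),K,X)'
  internal I4 with children ['I3', 'F', 'S']
    internal I3 with children ['R', 'B']
      leaf 'R' → 'R'
      leaf 'B' → 'B'
    → '(R,B)'
    leaf 'F' → 'F'
    leaf 'S' → 'S'
  → '((R,B),F,S)'
  internal I0 with children ['D', 'U']
    leaf 'D' → 'D'
    leaf 'U' → 'U'
  → '(D,U)'
→ '(L,((T,Z,V),K,X),((R,B),F,S),(D,U))'
Final: (L,((T,Z,V),K,X),((R,B),F,S),(D,U));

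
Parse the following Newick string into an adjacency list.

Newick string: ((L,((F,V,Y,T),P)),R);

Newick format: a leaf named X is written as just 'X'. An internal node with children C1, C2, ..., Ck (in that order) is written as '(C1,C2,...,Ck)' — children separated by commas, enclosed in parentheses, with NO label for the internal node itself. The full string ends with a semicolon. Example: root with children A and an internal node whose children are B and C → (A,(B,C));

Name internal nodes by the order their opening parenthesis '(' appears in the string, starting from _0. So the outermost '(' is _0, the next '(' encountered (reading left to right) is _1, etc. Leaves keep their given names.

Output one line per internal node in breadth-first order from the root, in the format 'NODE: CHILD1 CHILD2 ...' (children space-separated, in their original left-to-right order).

Input: ((L,((F,V,Y,T),P)),R);
Scanning left-to-right, naming '(' by encounter order:
  pos 0: '(' -> open internal node _0 (depth 1)
  pos 1: '(' -> open internal node _1 (depth 2)
  pos 4: '(' -> open internal node _2 (depth 3)
  pos 5: '(' -> open internal node _3 (depth 4)
  pos 13: ')' -> close internal node _3 (now at depth 3)
  pos 16: ')' -> close internal node _2 (now at depth 2)
  pos 17: ')' -> close internal node _1 (now at depth 1)
  pos 20: ')' -> close internal node _0 (now at depth 0)
Total internal nodes: 4
BFS adjacency from root:
  _0: _1 R
  _1: L _2
  _2: _3 P
  _3: F V Y T

Answer: _0: _1 R
_1: L _2
_2: _3 P
_3: F V Y T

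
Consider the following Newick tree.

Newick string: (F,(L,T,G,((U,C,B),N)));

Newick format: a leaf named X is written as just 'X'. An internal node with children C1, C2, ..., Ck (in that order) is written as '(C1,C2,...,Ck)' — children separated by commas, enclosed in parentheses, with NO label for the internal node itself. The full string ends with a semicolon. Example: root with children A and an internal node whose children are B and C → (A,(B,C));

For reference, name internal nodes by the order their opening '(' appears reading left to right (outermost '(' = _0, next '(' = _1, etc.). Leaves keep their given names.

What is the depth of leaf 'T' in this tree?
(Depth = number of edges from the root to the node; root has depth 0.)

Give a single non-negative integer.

Newick: (F,(L,T,G,((U,C,B),N)));
Naming internals by '(' encounter order: outermost '(' = _0, next = _1, ...
Query node: T
Path from root: _0 -> _1 -> T
Depth of T: 2 (number of edges from root)

Answer: 2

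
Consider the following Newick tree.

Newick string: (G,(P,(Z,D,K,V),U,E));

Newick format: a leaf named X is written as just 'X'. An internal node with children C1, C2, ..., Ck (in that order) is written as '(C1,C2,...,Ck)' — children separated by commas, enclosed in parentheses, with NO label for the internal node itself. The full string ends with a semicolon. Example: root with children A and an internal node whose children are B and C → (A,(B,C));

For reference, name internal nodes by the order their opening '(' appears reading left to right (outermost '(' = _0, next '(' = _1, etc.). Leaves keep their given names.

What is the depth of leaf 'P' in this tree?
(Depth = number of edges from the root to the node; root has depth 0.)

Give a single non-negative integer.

Newick: (G,(P,(Z,D,K,V),U,E));
Naming internals by '(' encounter order: outermost '(' = _0, next = _1, ...
Query node: P
Path from root: _0 -> _1 -> P
Depth of P: 2 (number of edges from root)

Answer: 2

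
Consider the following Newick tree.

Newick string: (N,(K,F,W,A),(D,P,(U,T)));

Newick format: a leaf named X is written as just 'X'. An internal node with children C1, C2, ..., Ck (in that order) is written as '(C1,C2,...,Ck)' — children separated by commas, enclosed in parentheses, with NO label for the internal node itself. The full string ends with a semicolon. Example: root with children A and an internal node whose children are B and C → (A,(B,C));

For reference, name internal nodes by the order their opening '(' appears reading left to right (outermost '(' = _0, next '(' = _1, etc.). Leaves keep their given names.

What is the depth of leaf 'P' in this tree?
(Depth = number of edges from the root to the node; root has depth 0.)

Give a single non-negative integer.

Newick: (N,(K,F,W,A),(D,P,(U,T)));
Naming internals by '(' encounter order: outermost '(' = _0, next = _1, ...
Query node: P
Path from root: _0 -> _2 -> P
Depth of P: 2 (number of edges from root)

Answer: 2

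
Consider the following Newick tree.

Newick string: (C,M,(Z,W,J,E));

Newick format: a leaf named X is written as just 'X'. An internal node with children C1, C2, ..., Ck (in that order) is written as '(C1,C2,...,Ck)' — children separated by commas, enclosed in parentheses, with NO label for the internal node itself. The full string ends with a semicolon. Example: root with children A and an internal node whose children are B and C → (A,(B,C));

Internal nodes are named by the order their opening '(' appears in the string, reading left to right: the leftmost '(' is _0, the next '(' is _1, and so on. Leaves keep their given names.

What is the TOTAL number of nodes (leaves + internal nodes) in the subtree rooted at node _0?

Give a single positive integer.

Newick: (C,M,(Z,W,J,E));
Locate _0: it is the '(' at position 0 (the 1st '(' reading left to right).
Query: subtree rooted at _0
_0: subtree_size = 1 + 7
  C: subtree_size = 1 + 0
  M: subtree_size = 1 + 0
  _1: subtree_size = 1 + 4
    Z: subtree_size = 1 + 0
    W: subtree_size = 1 + 0
    J: subtree_size = 1 + 0
    E: subtree_size = 1 + 0
Total subtree size of _0: 8

Answer: 8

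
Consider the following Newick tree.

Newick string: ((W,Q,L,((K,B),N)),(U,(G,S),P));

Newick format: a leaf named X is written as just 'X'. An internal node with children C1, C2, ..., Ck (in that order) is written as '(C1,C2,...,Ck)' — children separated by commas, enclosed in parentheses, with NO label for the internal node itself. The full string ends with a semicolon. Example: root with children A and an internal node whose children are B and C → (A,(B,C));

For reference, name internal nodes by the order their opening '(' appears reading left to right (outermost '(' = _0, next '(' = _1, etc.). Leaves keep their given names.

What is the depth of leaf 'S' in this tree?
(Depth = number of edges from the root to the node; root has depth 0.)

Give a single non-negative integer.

Answer: 3

Derivation:
Newick: ((W,Q,L,((K,B),N)),(U,(G,S),P));
Naming internals by '(' encounter order: outermost '(' = _0, next = _1, ...
Query node: S
Path from root: _0 -> _4 -> _5 -> S
Depth of S: 3 (number of edges from root)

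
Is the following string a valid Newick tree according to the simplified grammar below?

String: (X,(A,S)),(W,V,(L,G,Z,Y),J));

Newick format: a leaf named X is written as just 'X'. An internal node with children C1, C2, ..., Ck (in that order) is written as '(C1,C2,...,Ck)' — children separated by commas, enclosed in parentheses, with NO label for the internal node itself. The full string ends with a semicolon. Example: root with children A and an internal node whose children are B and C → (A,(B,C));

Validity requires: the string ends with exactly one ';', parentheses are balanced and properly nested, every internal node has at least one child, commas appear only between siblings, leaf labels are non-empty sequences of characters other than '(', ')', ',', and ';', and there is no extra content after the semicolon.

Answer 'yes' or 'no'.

Answer: no

Derivation:
Input: (X,(A,S)),(W,V,(L,G,Z,Y),J));
Paren balance: 4 '(' vs 5 ')' MISMATCH
Ends with single ';': True
Full parse: FAILS (extra content after tree at pos 9)
Valid: False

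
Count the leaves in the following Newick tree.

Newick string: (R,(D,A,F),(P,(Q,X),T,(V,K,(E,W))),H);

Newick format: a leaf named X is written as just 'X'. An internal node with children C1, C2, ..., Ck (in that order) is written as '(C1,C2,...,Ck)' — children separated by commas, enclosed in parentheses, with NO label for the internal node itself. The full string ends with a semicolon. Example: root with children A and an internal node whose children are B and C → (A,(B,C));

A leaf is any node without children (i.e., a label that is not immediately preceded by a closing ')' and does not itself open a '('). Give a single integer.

Newick: (R,(D,A,F),(P,(Q,X),T,(V,K,(E,W))),H);
Scan left-to-right; a leaf is any maximal label run not followed by '(':
  pos 1: leaf 'R' → count = 1
  pos 4: leaf 'D' → count = 2
  pos 6: leaf 'A' → count = 3
  pos 8: leaf 'F' → count = 4
  pos 12: leaf 'P' → count = 5
  pos 15: leaf 'Q' → count = 6
  pos 17: leaf 'X' → count = 7
  pos 20: leaf 'T' → count = 8
  pos 23: leaf 'V' → count = 9
  pos 25: leaf 'K' → count = 10
  pos 28: leaf 'E' → count = 11
  pos 30: leaf 'W' → count = 12
  pos 35: leaf 'H' → count = 13
Total leaves: 13

Answer: 13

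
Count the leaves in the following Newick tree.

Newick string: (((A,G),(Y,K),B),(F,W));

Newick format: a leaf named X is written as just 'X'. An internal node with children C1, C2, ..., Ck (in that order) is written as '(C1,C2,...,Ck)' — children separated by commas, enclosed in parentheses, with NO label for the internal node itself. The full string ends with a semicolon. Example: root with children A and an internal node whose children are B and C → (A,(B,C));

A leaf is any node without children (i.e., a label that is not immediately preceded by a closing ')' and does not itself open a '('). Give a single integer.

Newick: (((A,G),(Y,K),B),(F,W));
Scan left-to-right; a leaf is any maximal label run not followed by '(':
  pos 3: leaf 'A' → count = 1
  pos 5: leaf 'G' → count = 2
  pos 9: leaf 'Y' → count = 3
  pos 11: leaf 'K' → count = 4
  pos 14: leaf 'B' → count = 5
  pos 18: leaf 'F' → count = 6
  pos 20: leaf 'W' → count = 7
Total leaves: 7

Answer: 7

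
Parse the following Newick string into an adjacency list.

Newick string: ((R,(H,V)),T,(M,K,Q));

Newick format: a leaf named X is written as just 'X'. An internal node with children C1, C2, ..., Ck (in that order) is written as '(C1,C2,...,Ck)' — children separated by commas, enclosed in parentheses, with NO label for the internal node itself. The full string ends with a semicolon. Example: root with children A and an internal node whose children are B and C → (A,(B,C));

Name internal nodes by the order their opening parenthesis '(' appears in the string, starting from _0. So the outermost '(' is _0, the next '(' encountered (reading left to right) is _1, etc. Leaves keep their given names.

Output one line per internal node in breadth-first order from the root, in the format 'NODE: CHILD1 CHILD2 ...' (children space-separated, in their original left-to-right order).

Input: ((R,(H,V)),T,(M,K,Q));
Scanning left-to-right, naming '(' by encounter order:
  pos 0: '(' -> open internal node _0 (depth 1)
  pos 1: '(' -> open internal node _1 (depth 2)
  pos 4: '(' -> open internal node _2 (depth 3)
  pos 8: ')' -> close internal node _2 (now at depth 2)
  pos 9: ')' -> close internal node _1 (now at depth 1)
  pos 13: '(' -> open internal node _3 (depth 2)
  pos 19: ')' -> close internal node _3 (now at depth 1)
  pos 20: ')' -> close internal node _0 (now at depth 0)
Total internal nodes: 4
BFS adjacency from root:
  _0: _1 T _3
  _1: R _2
  _3: M K Q
  _2: H V

Answer: _0: _1 T _3
_1: R _2
_3: M K Q
_2: H V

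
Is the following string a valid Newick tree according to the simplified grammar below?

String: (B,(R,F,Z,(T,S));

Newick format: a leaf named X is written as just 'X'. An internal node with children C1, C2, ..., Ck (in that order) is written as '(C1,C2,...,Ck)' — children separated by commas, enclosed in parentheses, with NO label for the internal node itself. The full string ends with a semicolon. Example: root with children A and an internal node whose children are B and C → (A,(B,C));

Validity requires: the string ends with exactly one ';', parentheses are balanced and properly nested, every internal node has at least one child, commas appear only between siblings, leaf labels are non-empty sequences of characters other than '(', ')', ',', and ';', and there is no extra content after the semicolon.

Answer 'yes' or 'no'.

Answer: no

Derivation:
Input: (B,(R,F,Z,(T,S));
Paren balance: 3 '(' vs 2 ')' MISMATCH
Ends with single ';': True
Full parse: FAILS (expected , or ) at pos 16)
Valid: False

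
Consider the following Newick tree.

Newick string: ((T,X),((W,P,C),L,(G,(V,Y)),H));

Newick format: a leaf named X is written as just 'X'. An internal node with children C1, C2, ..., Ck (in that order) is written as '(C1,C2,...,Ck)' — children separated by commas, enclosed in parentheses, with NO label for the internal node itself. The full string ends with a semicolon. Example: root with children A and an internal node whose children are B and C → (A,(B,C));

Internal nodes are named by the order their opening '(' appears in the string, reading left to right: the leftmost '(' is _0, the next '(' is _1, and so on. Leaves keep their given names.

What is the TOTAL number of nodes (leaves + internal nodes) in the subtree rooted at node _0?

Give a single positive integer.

Newick: ((T,X),((W,P,C),L,(G,(V,Y)),H));
Locate _0: it is the '(' at position 0 (the 1st '(' reading left to right).
Query: subtree rooted at _0
_0: subtree_size = 1 + 15
  _1: subtree_size = 1 + 2
    T: subtree_size = 1 + 0
    X: subtree_size = 1 + 0
  _2: subtree_size = 1 + 11
    _3: subtree_size = 1 + 3
      W: subtree_size = 1 + 0
      P: subtree_size = 1 + 0
      C: subtree_size = 1 + 0
    L: subtree_size = 1 + 0
    _4: subtree_size = 1 + 4
      G: subtree_size = 1 + 0
      _5: subtree_size = 1 + 2
        V: subtree_size = 1 + 0
        Y: subtree_size = 1 + 0
    H: subtree_size = 1 + 0
Total subtree size of _0: 16

Answer: 16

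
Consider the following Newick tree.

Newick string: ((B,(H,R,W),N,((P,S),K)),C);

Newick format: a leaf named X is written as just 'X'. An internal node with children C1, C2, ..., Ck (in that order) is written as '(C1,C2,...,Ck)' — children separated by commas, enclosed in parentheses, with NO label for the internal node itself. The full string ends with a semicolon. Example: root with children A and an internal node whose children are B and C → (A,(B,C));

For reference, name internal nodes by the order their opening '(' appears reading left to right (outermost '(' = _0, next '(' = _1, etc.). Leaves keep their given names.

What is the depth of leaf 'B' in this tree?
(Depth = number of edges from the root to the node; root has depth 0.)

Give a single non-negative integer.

Answer: 2

Derivation:
Newick: ((B,(H,R,W),N,((P,S),K)),C);
Naming internals by '(' encounter order: outermost '(' = _0, next = _1, ...
Query node: B
Path from root: _0 -> _1 -> B
Depth of B: 2 (number of edges from root)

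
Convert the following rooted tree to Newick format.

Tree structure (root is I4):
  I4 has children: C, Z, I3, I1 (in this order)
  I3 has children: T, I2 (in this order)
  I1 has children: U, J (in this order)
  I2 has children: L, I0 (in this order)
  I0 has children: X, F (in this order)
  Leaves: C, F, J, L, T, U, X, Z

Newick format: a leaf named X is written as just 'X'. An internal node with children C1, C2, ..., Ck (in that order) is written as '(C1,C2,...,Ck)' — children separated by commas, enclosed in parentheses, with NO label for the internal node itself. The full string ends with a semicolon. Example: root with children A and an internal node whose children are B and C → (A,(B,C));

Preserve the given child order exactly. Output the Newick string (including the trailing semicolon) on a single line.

Answer: (C,Z,(T,(L,(X,F))),(U,J));

Derivation:
internal I4 with children ['C', 'Z', 'I3', 'I1']
  leaf 'C' → 'C'
  leaf 'Z' → 'Z'
  internal I3 with children ['T', 'I2']
    leaf 'T' → 'T'
    internal I2 with children ['L', 'I0']
      leaf 'L' → 'L'
      internal I0 with children ['X', 'F']
        leaf 'X' → 'X'
        leaf 'F' → 'F'
      → '(X,F)'
    → '(L,(X,F))'
  → '(T,(L,(X,F)))'
  internal I1 with children ['U', 'J']
    leaf 'U' → 'U'
    leaf 'J' → 'J'
  → '(U,J)'
→ '(C,Z,(T,(L,(X,F))),(U,J))'
Final: (C,Z,(T,(L,(X,F))),(U,J));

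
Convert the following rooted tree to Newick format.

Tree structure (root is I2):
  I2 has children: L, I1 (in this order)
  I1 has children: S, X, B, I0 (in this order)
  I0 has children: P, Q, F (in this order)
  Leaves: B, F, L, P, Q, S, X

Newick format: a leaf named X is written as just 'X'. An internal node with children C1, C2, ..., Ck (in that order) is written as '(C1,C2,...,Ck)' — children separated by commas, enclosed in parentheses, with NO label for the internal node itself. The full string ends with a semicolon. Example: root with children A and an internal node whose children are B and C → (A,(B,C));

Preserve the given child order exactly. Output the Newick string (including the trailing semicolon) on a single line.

Answer: (L,(S,X,B,(P,Q,F)));

Derivation:
internal I2 with children ['L', 'I1']
  leaf 'L' → 'L'
  internal I1 with children ['S', 'X', 'B', 'I0']
    leaf 'S' → 'S'
    leaf 'X' → 'X'
    leaf 'B' → 'B'
    internal I0 with children ['P', 'Q', 'F']
      leaf 'P' → 'P'
      leaf 'Q' → 'Q'
      leaf 'F' → 'F'
    → '(P,Q,F)'
  → '(S,X,B,(P,Q,F))'
→ '(L,(S,X,B,(P,Q,F)))'
Final: (L,(S,X,B,(P,Q,F)));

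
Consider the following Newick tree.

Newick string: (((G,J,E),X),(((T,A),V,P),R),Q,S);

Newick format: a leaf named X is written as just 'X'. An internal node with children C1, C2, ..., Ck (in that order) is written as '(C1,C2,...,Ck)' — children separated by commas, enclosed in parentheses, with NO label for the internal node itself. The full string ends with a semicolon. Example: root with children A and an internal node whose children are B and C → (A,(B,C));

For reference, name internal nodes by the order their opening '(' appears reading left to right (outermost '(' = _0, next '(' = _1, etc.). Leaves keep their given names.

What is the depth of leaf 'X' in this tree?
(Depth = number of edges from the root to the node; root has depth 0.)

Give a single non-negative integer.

Newick: (((G,J,E),X),(((T,A),V,P),R),Q,S);
Naming internals by '(' encounter order: outermost '(' = _0, next = _1, ...
Query node: X
Path from root: _0 -> _1 -> X
Depth of X: 2 (number of edges from root)

Answer: 2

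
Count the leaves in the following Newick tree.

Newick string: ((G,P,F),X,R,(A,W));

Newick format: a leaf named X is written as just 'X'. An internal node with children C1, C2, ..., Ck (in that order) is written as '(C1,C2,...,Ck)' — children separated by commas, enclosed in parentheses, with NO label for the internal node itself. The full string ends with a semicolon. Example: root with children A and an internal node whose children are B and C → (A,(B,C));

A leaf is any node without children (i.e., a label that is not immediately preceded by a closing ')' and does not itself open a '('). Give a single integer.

Answer: 7

Derivation:
Newick: ((G,P,F),X,R,(A,W));
Scan left-to-right; a leaf is any maximal label run not followed by '(':
  pos 2: leaf 'G' → count = 1
  pos 4: leaf 'P' → count = 2
  pos 6: leaf 'F' → count = 3
  pos 9: leaf 'X' → count = 4
  pos 11: leaf 'R' → count = 5
  pos 14: leaf 'A' → count = 6
  pos 16: leaf 'W' → count = 7
Total leaves: 7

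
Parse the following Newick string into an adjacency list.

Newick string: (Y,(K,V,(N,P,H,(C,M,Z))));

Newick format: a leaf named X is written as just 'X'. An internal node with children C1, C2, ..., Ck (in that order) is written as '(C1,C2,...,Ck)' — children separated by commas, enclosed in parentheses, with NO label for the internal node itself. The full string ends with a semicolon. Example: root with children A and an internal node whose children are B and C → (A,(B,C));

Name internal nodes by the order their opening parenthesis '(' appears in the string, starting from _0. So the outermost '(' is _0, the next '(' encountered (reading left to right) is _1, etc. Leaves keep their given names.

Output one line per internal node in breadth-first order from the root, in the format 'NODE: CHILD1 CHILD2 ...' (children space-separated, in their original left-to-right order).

Input: (Y,(K,V,(N,P,H,(C,M,Z))));
Scanning left-to-right, naming '(' by encounter order:
  pos 0: '(' -> open internal node _0 (depth 1)
  pos 3: '(' -> open internal node _1 (depth 2)
  pos 8: '(' -> open internal node _2 (depth 3)
  pos 15: '(' -> open internal node _3 (depth 4)
  pos 21: ')' -> close internal node _3 (now at depth 3)
  pos 22: ')' -> close internal node _2 (now at depth 2)
  pos 23: ')' -> close internal node _1 (now at depth 1)
  pos 24: ')' -> close internal node _0 (now at depth 0)
Total internal nodes: 4
BFS adjacency from root:
  _0: Y _1
  _1: K V _2
  _2: N P H _3
  _3: C M Z

Answer: _0: Y _1
_1: K V _2
_2: N P H _3
_3: C M Z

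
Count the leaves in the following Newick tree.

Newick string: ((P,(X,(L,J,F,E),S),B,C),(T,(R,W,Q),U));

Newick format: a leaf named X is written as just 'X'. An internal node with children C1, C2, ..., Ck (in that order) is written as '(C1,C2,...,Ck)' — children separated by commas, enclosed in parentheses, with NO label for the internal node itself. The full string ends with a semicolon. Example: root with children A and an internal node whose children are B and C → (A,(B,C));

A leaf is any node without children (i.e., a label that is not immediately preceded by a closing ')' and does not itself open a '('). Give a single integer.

Newick: ((P,(X,(L,J,F,E),S),B,C),(T,(R,W,Q),U));
Scan left-to-right; a leaf is any maximal label run not followed by '(':
  pos 2: leaf 'P' → count = 1
  pos 5: leaf 'X' → count = 2
  pos 8: leaf 'L' → count = 3
  pos 10: leaf 'J' → count = 4
  pos 12: leaf 'F' → count = 5
  pos 14: leaf 'E' → count = 6
  pos 17: leaf 'S' → count = 7
  pos 20: leaf 'B' → count = 8
  pos 22: leaf 'C' → count = 9
  pos 26: leaf 'T' → count = 10
  pos 29: leaf 'R' → count = 11
  pos 31: leaf 'W' → count = 12
  pos 33: leaf 'Q' → count = 13
  pos 36: leaf 'U' → count = 14
Total leaves: 14

Answer: 14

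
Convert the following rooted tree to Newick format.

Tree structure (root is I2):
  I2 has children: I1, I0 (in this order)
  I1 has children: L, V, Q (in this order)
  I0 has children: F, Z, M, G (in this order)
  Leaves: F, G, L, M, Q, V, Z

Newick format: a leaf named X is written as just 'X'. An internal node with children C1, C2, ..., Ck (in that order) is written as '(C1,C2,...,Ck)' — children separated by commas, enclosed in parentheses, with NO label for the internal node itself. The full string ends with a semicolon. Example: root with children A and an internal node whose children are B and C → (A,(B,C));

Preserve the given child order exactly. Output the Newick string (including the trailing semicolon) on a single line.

Answer: ((L,V,Q),(F,Z,M,G));

Derivation:
internal I2 with children ['I1', 'I0']
  internal I1 with children ['L', 'V', 'Q']
    leaf 'L' → 'L'
    leaf 'V' → 'V'
    leaf 'Q' → 'Q'
  → '(L,V,Q)'
  internal I0 with children ['F', 'Z', 'M', 'G']
    leaf 'F' → 'F'
    leaf 'Z' → 'Z'
    leaf 'M' → 'M'
    leaf 'G' → 'G'
  → '(F,Z,M,G)'
→ '((L,V,Q),(F,Z,M,G))'
Final: ((L,V,Q),(F,Z,M,G));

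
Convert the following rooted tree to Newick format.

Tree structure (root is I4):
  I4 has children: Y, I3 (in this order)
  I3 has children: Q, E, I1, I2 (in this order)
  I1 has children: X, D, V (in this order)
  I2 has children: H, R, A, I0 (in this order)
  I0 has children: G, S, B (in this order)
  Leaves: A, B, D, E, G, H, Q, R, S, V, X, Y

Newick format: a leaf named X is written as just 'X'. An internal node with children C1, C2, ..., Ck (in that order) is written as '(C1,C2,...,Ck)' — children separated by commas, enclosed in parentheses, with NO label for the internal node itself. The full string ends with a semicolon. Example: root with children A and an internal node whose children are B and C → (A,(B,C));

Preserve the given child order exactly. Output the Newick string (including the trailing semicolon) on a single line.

Answer: (Y,(Q,E,(X,D,V),(H,R,A,(G,S,B))));

Derivation:
internal I4 with children ['Y', 'I3']
  leaf 'Y' → 'Y'
  internal I3 with children ['Q', 'E', 'I1', 'I2']
    leaf 'Q' → 'Q'
    leaf 'E' → 'E'
    internal I1 with children ['X', 'D', 'V']
      leaf 'X' → 'X'
      leaf 'D' → 'D'
      leaf 'V' → 'V'
    → '(X,D,V)'
    internal I2 with children ['H', 'R', 'A', 'I0']
      leaf 'H' → 'H'
      leaf 'R' → 'R'
      leaf 'A' → 'A'
      internal I0 with children ['G', 'S', 'B']
        leaf 'G' → 'G'
        leaf 'S' → 'S'
        leaf 'B' → 'B'
      → '(G,S,B)'
    → '(H,R,A,(G,S,B))'
  → '(Q,E,(X,D,V),(H,R,A,(G,S,B)))'
→ '(Y,(Q,E,(X,D,V),(H,R,A,(G,S,B))))'
Final: (Y,(Q,E,(X,D,V),(H,R,A,(G,S,B))));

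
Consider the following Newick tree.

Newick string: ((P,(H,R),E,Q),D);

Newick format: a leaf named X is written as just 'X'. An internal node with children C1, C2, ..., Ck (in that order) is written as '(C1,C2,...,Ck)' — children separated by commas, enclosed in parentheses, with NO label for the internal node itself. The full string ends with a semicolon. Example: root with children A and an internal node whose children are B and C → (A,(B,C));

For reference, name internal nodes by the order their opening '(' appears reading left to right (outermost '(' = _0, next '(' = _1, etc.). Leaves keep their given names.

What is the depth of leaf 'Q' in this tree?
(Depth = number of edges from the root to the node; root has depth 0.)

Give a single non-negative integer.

Answer: 2

Derivation:
Newick: ((P,(H,R),E,Q),D);
Naming internals by '(' encounter order: outermost '(' = _0, next = _1, ...
Query node: Q
Path from root: _0 -> _1 -> Q
Depth of Q: 2 (number of edges from root)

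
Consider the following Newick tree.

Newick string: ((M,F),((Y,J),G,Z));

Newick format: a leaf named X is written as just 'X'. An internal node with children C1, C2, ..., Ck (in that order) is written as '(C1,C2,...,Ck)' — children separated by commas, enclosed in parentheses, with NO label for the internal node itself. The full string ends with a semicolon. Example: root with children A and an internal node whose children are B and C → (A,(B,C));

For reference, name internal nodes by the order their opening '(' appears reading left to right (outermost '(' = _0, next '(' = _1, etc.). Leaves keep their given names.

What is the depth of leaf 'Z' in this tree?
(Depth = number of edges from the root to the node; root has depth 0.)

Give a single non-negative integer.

Answer: 2

Derivation:
Newick: ((M,F),((Y,J),G,Z));
Naming internals by '(' encounter order: outermost '(' = _0, next = _1, ...
Query node: Z
Path from root: _0 -> _2 -> Z
Depth of Z: 2 (number of edges from root)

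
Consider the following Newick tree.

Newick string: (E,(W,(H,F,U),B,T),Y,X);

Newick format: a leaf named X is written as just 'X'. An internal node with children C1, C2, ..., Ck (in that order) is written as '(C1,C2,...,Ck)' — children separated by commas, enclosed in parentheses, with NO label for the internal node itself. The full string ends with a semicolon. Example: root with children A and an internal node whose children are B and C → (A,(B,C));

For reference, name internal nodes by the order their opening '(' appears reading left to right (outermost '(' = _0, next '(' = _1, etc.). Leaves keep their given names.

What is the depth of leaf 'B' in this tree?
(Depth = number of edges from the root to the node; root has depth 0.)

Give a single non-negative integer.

Answer: 2

Derivation:
Newick: (E,(W,(H,F,U),B,T),Y,X);
Naming internals by '(' encounter order: outermost '(' = _0, next = _1, ...
Query node: B
Path from root: _0 -> _1 -> B
Depth of B: 2 (number of edges from root)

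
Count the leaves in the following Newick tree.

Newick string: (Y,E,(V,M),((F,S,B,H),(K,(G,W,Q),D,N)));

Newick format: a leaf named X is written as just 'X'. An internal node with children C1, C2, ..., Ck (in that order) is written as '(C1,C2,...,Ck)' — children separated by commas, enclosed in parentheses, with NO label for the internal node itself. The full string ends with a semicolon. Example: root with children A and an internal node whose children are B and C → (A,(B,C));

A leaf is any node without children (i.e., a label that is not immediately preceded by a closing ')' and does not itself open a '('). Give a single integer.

Newick: (Y,E,(V,M),((F,S,B,H),(K,(G,W,Q),D,N)));
Scan left-to-right; a leaf is any maximal label run not followed by '(':
  pos 1: leaf 'Y' → count = 1
  pos 3: leaf 'E' → count = 2
  pos 6: leaf 'V' → count = 3
  pos 8: leaf 'M' → count = 4
  pos 13: leaf 'F' → count = 5
  pos 15: leaf 'S' → count = 6
  pos 17: leaf 'B' → count = 7
  pos 19: leaf 'H' → count = 8
  pos 23: leaf 'K' → count = 9
  pos 26: leaf 'G' → count = 10
  pos 28: leaf 'W' → count = 11
  pos 30: leaf 'Q' → count = 12
  pos 33: leaf 'D' → count = 13
  pos 35: leaf 'N' → count = 14
Total leaves: 14

Answer: 14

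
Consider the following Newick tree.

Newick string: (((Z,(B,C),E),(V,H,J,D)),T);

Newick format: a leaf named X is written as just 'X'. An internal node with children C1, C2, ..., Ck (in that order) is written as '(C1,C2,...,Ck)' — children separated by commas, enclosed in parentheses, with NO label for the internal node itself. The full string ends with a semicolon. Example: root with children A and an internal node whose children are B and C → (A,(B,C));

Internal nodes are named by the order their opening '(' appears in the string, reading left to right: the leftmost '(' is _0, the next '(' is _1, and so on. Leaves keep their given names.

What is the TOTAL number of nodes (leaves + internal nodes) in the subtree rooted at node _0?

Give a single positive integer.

Newick: (((Z,(B,C),E),(V,H,J,D)),T);
Locate _0: it is the '(' at position 0 (the 1st '(' reading left to right).
Query: subtree rooted at _0
_0: subtree_size = 1 + 13
  _1: subtree_size = 1 + 11
    _2: subtree_size = 1 + 5
      Z: subtree_size = 1 + 0
      _3: subtree_size = 1 + 2
        B: subtree_size = 1 + 0
        C: subtree_size = 1 + 0
      E: subtree_size = 1 + 0
    _4: subtree_size = 1 + 4
      V: subtree_size = 1 + 0
      H: subtree_size = 1 + 0
      J: subtree_size = 1 + 0
      D: subtree_size = 1 + 0
  T: subtree_size = 1 + 0
Total subtree size of _0: 14

Answer: 14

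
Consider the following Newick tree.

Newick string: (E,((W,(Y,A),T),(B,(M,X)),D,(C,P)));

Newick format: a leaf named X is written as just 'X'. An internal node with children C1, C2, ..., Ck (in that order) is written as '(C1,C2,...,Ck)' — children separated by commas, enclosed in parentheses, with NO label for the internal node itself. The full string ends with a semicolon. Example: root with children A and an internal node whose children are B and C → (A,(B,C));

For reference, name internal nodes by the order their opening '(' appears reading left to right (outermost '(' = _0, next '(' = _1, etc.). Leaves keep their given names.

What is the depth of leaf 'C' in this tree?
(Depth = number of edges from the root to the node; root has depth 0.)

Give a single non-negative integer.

Answer: 3

Derivation:
Newick: (E,((W,(Y,A),T),(B,(M,X)),D,(C,P)));
Naming internals by '(' encounter order: outermost '(' = _0, next = _1, ...
Query node: C
Path from root: _0 -> _1 -> _6 -> C
Depth of C: 3 (number of edges from root)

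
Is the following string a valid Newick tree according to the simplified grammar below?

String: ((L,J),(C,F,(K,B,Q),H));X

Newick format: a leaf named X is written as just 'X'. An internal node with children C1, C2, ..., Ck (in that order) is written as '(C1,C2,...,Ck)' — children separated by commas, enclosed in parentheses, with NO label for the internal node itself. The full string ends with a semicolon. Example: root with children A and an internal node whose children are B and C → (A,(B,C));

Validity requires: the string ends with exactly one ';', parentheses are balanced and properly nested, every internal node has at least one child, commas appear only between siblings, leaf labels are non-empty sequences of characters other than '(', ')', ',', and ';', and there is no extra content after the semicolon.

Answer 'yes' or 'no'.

Input: ((L,J),(C,F,(K,B,Q),H));X
Paren balance: 4 '(' vs 4 ')' OK
Ends with single ';': False
Full parse: FAILS (must end with ;)
Valid: False

Answer: no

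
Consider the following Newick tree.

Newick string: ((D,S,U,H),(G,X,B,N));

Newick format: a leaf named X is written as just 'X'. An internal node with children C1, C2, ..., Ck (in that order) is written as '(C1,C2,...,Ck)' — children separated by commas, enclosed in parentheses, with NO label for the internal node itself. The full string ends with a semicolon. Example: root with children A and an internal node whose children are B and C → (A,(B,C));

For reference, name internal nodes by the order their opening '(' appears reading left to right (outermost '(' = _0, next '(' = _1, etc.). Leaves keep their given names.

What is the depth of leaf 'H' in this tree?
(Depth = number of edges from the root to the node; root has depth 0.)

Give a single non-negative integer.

Answer: 2

Derivation:
Newick: ((D,S,U,H),(G,X,B,N));
Naming internals by '(' encounter order: outermost '(' = _0, next = _1, ...
Query node: H
Path from root: _0 -> _1 -> H
Depth of H: 2 (number of edges from root)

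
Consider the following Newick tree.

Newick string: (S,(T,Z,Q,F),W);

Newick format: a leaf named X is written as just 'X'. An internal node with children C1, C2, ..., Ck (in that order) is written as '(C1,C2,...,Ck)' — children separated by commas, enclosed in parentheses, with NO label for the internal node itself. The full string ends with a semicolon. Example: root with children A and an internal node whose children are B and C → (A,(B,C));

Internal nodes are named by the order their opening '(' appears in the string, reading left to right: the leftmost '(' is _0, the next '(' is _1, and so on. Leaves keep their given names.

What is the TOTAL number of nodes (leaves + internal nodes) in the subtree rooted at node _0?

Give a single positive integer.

Newick: (S,(T,Z,Q,F),W);
Locate _0: it is the '(' at position 0 (the 1st '(' reading left to right).
Query: subtree rooted at _0
_0: subtree_size = 1 + 7
  S: subtree_size = 1 + 0
  _1: subtree_size = 1 + 4
    T: subtree_size = 1 + 0
    Z: subtree_size = 1 + 0
    Q: subtree_size = 1 + 0
    F: subtree_size = 1 + 0
  W: subtree_size = 1 + 0
Total subtree size of _0: 8

Answer: 8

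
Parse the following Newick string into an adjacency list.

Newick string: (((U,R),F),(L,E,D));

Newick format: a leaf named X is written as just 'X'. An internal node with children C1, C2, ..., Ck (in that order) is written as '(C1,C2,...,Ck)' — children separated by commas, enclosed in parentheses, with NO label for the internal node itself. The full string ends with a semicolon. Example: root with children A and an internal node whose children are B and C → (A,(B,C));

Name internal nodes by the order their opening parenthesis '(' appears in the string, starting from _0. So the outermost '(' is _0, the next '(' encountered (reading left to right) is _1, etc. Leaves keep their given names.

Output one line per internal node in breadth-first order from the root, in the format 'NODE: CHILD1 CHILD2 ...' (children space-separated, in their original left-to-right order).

Input: (((U,R),F),(L,E,D));
Scanning left-to-right, naming '(' by encounter order:
  pos 0: '(' -> open internal node _0 (depth 1)
  pos 1: '(' -> open internal node _1 (depth 2)
  pos 2: '(' -> open internal node _2 (depth 3)
  pos 6: ')' -> close internal node _2 (now at depth 2)
  pos 9: ')' -> close internal node _1 (now at depth 1)
  pos 11: '(' -> open internal node _3 (depth 2)
  pos 17: ')' -> close internal node _3 (now at depth 1)
  pos 18: ')' -> close internal node _0 (now at depth 0)
Total internal nodes: 4
BFS adjacency from root:
  _0: _1 _3
  _1: _2 F
  _3: L E D
  _2: U R

Answer: _0: _1 _3
_1: _2 F
_3: L E D
_2: U R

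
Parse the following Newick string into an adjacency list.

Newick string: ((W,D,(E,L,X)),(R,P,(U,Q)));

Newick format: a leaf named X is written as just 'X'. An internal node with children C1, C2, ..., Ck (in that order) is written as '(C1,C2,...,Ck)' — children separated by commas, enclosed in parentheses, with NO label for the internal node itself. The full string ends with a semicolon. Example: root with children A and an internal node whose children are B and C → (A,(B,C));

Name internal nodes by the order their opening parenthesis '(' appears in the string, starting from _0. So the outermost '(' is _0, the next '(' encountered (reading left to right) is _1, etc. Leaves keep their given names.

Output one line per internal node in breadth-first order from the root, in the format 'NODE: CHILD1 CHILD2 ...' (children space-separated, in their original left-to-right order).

Input: ((W,D,(E,L,X)),(R,P,(U,Q)));
Scanning left-to-right, naming '(' by encounter order:
  pos 0: '(' -> open internal node _0 (depth 1)
  pos 1: '(' -> open internal node _1 (depth 2)
  pos 6: '(' -> open internal node _2 (depth 3)
  pos 12: ')' -> close internal node _2 (now at depth 2)
  pos 13: ')' -> close internal node _1 (now at depth 1)
  pos 15: '(' -> open internal node _3 (depth 2)
  pos 20: '(' -> open internal node _4 (depth 3)
  pos 24: ')' -> close internal node _4 (now at depth 2)
  pos 25: ')' -> close internal node _3 (now at depth 1)
  pos 26: ')' -> close internal node _0 (now at depth 0)
Total internal nodes: 5
BFS adjacency from root:
  _0: _1 _3
  _1: W D _2
  _3: R P _4
  _2: E L X
  _4: U Q

Answer: _0: _1 _3
_1: W D _2
_3: R P _4
_2: E L X
_4: U Q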